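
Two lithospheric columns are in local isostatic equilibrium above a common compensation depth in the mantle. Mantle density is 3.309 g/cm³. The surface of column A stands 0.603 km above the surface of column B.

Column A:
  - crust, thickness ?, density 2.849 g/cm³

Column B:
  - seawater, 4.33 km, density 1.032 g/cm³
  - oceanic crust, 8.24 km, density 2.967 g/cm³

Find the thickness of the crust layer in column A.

Take the compensation level at the base of the deeper column (depth z_c below the surface of column A) and equate Σ ρ_i t_i down to z_c; mantle fills any gap and the z_c terms cancel.
Column A: x×2.849 + (z_c − 0 − x)×3.309
Column B: 0.603×0 + 4.33×1.032 + 8.24×2.967 + (z_c − 0.603 − 12.57)×3.309
The z_c×3.309 term appears on both sides and cancels. Collect the known terms of each column as K = Σ(ρt)_known − 3.309 × (depth of known layers): K_A = 0 − 3.309×0 = 0; K_B = 28.91664 − 3.309×(0.603 + 12.57) = −14.672817.
Balance: K_A − x×(3.309 − 2.849) = K_B, so x = (K_A − K_B)/(3.309 − 2.849) = 14.6728/0.46 = 31.9 km.

31.9 km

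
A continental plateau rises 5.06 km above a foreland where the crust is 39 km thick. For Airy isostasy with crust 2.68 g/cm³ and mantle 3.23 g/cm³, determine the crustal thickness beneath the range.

68.7 km

Root depth r = h ρ_c / (ρ_m − ρ_c) = 5.06 km × 2.68 / 0.55 = 24.66 km.
Total thickness = T + h + r = 39 km + 5.06 km + 24.66 km = 68.7 km.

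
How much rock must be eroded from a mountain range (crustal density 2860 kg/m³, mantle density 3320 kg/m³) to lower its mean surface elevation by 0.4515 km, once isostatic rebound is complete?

3.26 km

Net drop Δ = e − u = e − e ρ_c/ρ_m = e (ρ_m − ρ_c)/ρ_m.
e = Δ ρ_m/(ρ_m − ρ_c) = 0.4515 km × 3320/460 = 3.26 km.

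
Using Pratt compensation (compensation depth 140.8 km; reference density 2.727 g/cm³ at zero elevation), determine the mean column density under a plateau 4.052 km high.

2.65 g/cm³

Pratt balance: ρ_ref D = ρ (D + h).
ρ = ρ_ref D/(D + h) = 2.727 × 140.8 km/(140.8 km + 4.052 km) = 2.65 g/cm³.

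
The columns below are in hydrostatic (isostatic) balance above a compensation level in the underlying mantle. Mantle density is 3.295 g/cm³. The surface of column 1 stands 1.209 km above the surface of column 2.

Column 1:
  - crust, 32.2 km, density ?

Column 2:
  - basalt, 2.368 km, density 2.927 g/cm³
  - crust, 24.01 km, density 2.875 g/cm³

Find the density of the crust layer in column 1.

2.83 g/cm³

Take the compensation level at the base of the deeper column (depth z_c below the surface of column 1) and equate Σ ρ_i t_i down to z_c; mantle fills any gap and the z_c terms cancel.
Column 1: 32.2×ρ + (z_c − 32.2)×3.295
Column 2: 1.209×0 + 2.368×2.927 + 24.01×2.875 + (z_c − 1.209 − 26.378)×3.295
The z_c×3.295 term appears on both sides and cancels. Collect the known terms of each column as K = Σ(ρt)_known − 3.295 × (depth of known layers): K_1 = 0 − 3.295×32.2 = −106.099; K_2 = 75.959886 − 3.295×(1.209 + 26.378) = −14.939279.
Balance: K_1 + 32.2×ρ = K_2, so ρ = (K_2 − K_1)/32.2 = 91.1597/32.2 = 2.83 g/cm³.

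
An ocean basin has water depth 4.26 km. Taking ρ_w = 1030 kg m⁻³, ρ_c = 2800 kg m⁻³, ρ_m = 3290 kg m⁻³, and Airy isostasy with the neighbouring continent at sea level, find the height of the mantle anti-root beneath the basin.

By Archimedes' principle applied to the lithosphere: replacing crust with seawater at the top is compensated by replacing crust with mantle at the base: d (ρ_c − ρ_w) = a (ρ_m − ρ_c).
a = d (ρ_c − ρ_w)/(ρ_m − ρ_c) = 4.26 km × 1770/490 = 15.4 km.

15.4 km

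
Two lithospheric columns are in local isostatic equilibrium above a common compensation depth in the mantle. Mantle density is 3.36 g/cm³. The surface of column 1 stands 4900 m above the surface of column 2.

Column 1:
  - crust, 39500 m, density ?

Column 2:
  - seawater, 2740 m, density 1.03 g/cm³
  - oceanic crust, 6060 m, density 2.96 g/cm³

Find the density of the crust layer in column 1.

2.72 g/cm³

Take the compensation level at the base of the deeper column (depth z_c below the surface of column 1) and equate Σ ρ_i t_i down to z_c; mantle fills any gap and the z_c terms cancel.
Column 1: 39500×ρ + (z_c − 39500)×3.36
Column 2: 4900×0 + 2740×1.03 + 6060×2.96 + (z_c − 4900 − 8800)×3.36
The z_c×3.36 term appears on both sides and cancels. Collect the known terms of each column as K = Σ(ρt)_known − 3.36 × (depth of known layers): K_1 = 0 − 3.36×39500 = −132720; K_2 = 20759.8 − 3.36×(4900 + 8800) = −25272.2.
Balance: K_1 + 39500×ρ = K_2, so ρ = (K_2 − K_1)/39500 = 107448/39500 = 2.72 g/cm³.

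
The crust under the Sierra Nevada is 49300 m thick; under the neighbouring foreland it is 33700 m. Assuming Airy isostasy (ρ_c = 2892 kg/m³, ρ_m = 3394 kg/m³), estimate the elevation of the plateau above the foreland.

2310 m

Excess crust Δ = 49300 m − 33700 m = 15600 m, split between elevation h and root r with h + r = Δ.
Airy balance ρ_c h = (ρ_m − ρ_c) r gives r = h ρ_c/(ρ_m − ρ_c), so h (1 + ρ_c/(ρ_m − ρ_c)) = Δ, i.e. h = Δ (ρ_m − ρ_c)/ρ_m.
h = 15600 m × 502/3394 = 2310 m.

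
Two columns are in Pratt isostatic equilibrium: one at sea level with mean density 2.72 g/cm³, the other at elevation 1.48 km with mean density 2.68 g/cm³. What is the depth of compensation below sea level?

99.2 km

ρ_ref D = ρ (D + h) → D (ρ_ref − ρ) = ρ h.
D = ρ h/(ρ_ref − ρ) = 2.68 × 1.48 km/(2.72 − 2.68) = 99.2 km.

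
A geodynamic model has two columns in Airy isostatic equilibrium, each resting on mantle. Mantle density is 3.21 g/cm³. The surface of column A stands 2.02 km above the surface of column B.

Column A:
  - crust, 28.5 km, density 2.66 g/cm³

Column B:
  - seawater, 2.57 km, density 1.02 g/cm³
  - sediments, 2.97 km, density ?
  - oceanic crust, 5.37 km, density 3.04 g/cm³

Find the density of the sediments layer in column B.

2.32 g/cm³

Take the compensation level at the base of the deeper column (depth z_c below the surface of column A) and equate Σ ρ_i t_i down to z_c; mantle fills any gap and the z_c terms cancel.
Column A: 28.5×2.66 + (z_c − 28.5)×3.21
Column B: 2.02×0 + 2.57×1.02 + 2.97×ρ + 5.37×3.04 + (z_c − 2.02 − 10.91)×3.21
The z_c×3.21 term appears on both sides and cancels. Collect the known terms of each column as K = Σ(ρt)_known − 3.21 × (depth of known layers): K_A = 75.81 − 3.21×28.5 = −15.675; K_B = 18.9462 − 3.21×(2.02 + 10.91) = −22.5591.
Balance: K_A = K_B + 2.97×ρ, so ρ = (K_A − K_B)/2.97 = 6.8841/2.97 = 2.32 g/cm³.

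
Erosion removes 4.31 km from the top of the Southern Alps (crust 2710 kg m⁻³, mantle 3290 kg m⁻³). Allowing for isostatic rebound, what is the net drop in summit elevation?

0.76 km

Rebound u = e ρ_c/ρ_m = 4.31 km × 2710/3290 = 3.55 km.
Net surface drop = e − u = 4.31 km − 3.55 km = e (ρ_m − ρ_c)/ρ_m = 0.76 km.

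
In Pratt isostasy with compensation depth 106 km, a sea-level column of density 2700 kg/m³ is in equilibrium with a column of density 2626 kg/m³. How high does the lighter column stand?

ρ_ref D = ρ (D + h) → h = D (ρ_ref − ρ)/ρ.
h = 106 km × (2700 − 2626)/2626 = 2.99 km.

2.99 km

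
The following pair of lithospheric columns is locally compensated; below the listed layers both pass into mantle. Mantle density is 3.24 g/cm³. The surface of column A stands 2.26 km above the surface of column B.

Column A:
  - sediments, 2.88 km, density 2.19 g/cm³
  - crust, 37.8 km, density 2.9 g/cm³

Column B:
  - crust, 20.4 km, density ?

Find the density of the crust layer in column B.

Take the compensation level at the base of the deeper column (depth z_c below the surface of column A) and equate Σ ρ_i t_i down to z_c; mantle fills any gap and the z_c terms cancel.
Column A: 2.88×2.19 + 37.8×2.9 + (z_c − 40.68)×3.24
Column B: 2.26×0 + 20.4×ρ + (z_c − 2.26 − 20.4)×3.24
The z_c×3.24 term appears on both sides and cancels. Collect the known terms of each column as K = Σ(ρt)_known − 3.24 × (depth of known layers): K_A = 115.9272 − 3.24×40.68 = −15.876; K_B = 0 − 3.24×(2.26 + 20.4) = −73.4184.
Balance: K_A = K_B + 20.4×ρ, so ρ = (K_A − K_B)/20.4 = 57.5424/20.4 = 2.82 g/cm³.

2.82 g/cm³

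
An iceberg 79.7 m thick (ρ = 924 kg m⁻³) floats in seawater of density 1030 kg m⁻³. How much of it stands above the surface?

Floating equilibrium: submerged depth d = t ρ_obj/ρ_fluid = 79.7 m × 924/1030 = 71.5 m.
Freeboard = t − d = 79.7 m − 71.5 m = 8.2 m.

8.2 m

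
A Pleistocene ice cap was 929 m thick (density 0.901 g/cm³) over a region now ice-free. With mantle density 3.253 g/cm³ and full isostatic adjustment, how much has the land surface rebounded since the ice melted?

257 m

Removing the load lets mantle flow back in; uplift u satisfies ρ_ice t = ρ_m u.
u = t ρ_ice/ρ_m = 929 m × 0.901/3.253 = 257 m.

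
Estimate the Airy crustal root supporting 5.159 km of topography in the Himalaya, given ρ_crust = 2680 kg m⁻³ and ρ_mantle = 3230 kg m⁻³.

25.1 km

In Airy isostatic equilibrium: the weight of the topography is balanced by the buoyancy of the root, ρ_c h = (ρ_m − ρ_c) r.
r = h · ρ_c / (ρ_m − ρ_c) = 5.159 km × 2680 / (3230 − 2680) = 25.1 km.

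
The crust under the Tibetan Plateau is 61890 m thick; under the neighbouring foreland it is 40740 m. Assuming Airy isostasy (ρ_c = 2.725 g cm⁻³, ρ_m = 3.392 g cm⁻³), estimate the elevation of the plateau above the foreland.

Excess crust Δ = 61890 m − 40740 m = 21150 m, split between elevation h and root r with h + r = Δ.
Airy balance ρ_c h = (ρ_m − ρ_c) r gives r = h ρ_c/(ρ_m − ρ_c), so h (1 + ρ_c/(ρ_m − ρ_c)) = Δ, i.e. h = Δ (ρ_m − ρ_c)/ρ_m.
h = 21150 m × 0.667/3.392 = 4160 m.

4160 m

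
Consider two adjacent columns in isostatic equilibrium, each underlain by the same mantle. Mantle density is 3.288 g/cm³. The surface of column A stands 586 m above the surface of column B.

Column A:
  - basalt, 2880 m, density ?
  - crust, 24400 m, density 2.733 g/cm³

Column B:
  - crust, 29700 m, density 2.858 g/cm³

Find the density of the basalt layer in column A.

2.89 g/cm³

Take the compensation level at the base of the deeper column (depth z_c below the surface of column A) and equate Σ ρ_i t_i down to z_c; mantle fills any gap and the z_c terms cancel.
Column A: 2880×ρ + 24400×2.733 + (z_c − 27280)×3.288
Column B: 586×0 + 29700×2.858 + (z_c − 586 − 29700)×3.288
The z_c×3.288 term appears on both sides and cancels. Collect the known terms of each column as K = Σ(ρt)_known − 3.288 × (depth of known layers): K_A = 66685.2 − 3.288×27280 = −23011.44; K_B = 84882.6 − 3.288×(586 + 29700) = −14697.768.
Balance: K_A + 2880×ρ = K_B, so ρ = (K_B − K_A)/2880 = 8313.67/2880 = 2.89 g/cm³.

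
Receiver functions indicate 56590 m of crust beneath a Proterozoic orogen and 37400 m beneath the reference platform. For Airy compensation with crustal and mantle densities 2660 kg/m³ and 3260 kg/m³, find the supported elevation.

3530 m

Excess crust Δ = 56590 m − 37400 m = 19190 m, split between elevation h and root r with h + r = Δ.
Airy balance ρ_c h = (ρ_m − ρ_c) r gives r = h ρ_c/(ρ_m − ρ_c), so h (1 + ρ_c/(ρ_m − ρ_c)) = Δ, i.e. h = Δ (ρ_m − ρ_c)/ρ_m.
h = 19190 m × 600/3260 = 3530 m.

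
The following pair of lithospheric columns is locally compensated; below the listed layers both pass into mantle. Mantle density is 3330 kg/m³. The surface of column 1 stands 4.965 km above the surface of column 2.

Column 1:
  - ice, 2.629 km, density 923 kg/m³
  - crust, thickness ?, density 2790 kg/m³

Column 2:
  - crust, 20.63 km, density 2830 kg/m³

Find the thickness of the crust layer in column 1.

38 km

Take the compensation level at the base of the deeper column (depth z_c below the surface of column 1) and equate Σ ρ_i t_i down to z_c; mantle fills any gap and the z_c terms cancel.
Column 1: 2.629×923 + x×2790 + (z_c − 2.629 − x)×3330
Column 2: 4.965×0 + 20.63×2830 + (z_c − 4.965 − 20.63)×3330
The z_c×3330 term appears on both sides and cancels. Collect the known terms of each column as K = Σ(ρt)_known − 3330 × (depth of known layers): K_1 = 2426.567 − 3330×2.629 = −6328.003; K_2 = 58382.9 − 3330×(4.965 + 20.63) = −26848.45.
Balance: K_1 − x×(3330 − 2790) = K_2, so x = (K_1 − K_2)/(3330 − 2790) = 20520.4/540 = 38 km.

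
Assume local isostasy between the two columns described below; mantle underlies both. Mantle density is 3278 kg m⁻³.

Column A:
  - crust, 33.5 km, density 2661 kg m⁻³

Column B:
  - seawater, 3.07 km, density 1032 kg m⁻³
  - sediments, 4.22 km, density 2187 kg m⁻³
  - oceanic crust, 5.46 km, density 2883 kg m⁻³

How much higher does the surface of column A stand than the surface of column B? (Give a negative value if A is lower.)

2.14 km

For any compensation level in the mantle, the mantle terms cancel and isostasy reduces to e = (Σt_A − Σt_B) − (Σ(ρt)_A − Σ(ρt)_B) / ρ_m.
Σt_A = 33.5 km; Σt_B = 12.75 km; Σ(ρt)_A = 89143.5; Σ(ρt)_B = 28138.56 (in km·kg m⁻³).
e = (33.5 − 12.75) − (89143.5 − 28138.56) / 3278 = 2.14 km.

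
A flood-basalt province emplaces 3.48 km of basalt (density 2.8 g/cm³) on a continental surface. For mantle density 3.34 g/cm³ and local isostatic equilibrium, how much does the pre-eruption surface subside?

2.92 km

Subaerial loading: s = t ρ_load / ρ_m.
s = 3.48 km × 2.8/3.34 = 2.92 km.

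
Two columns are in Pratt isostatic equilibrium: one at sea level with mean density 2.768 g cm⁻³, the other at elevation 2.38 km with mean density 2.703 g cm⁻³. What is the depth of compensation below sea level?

99 km

ρ_ref D = ρ (D + h) → D (ρ_ref − ρ) = ρ h.
D = ρ h/(ρ_ref − ρ) = 2.703 × 2.38 km/(2.768 − 2.703) = 99 km.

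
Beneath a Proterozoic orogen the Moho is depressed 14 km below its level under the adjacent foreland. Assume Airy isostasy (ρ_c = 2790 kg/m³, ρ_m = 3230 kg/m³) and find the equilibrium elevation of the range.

Isostatic balance requires: ρ_c h = (ρ_m − ρ_c) r.
h = r (ρ_m − ρ_c) / ρ_c = 14 km × (3230 − 2790) / 2790 = 2.21 km.

2.21 km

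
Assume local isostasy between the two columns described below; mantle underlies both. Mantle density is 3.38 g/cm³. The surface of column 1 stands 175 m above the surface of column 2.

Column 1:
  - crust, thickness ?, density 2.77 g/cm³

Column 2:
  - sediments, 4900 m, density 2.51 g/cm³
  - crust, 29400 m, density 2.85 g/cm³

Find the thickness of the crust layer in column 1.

Take the compensation level at the base of the deeper column (depth z_c below the surface of column 1) and equate Σ ρ_i t_i down to z_c; mantle fills any gap and the z_c terms cancel.
Column 1: x×2.77 + (z_c − 0 − x)×3.38
Column 2: 175×0 + 4900×2.51 + 29400×2.85 + (z_c − 175 − 34300)×3.38
The z_c×3.38 term appears on both sides and cancels. Collect the known terms of each column as K = Σ(ρt)_known − 3.38 × (depth of known layers): K_1 = 0 − 3.38×0 = 0; K_2 = 96089 − 3.38×(175 + 34300) = −20436.5.
Balance: K_1 − x×(3.38 − 2.77) = K_2, so x = (K_1 − K_2)/(3.38 − 2.77) = 20436.5/0.61 = 33500 m.

33500 m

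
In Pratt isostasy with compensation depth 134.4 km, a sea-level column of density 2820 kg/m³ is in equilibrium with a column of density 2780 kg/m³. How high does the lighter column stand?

1.93 km

ρ_ref D = ρ (D + h) → h = D (ρ_ref − ρ)/ρ.
h = 134.4 km × (2820 − 2780)/2780 = 1.93 km.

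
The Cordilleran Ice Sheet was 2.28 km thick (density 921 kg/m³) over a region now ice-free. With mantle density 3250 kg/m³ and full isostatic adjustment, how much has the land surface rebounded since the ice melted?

0.646 km

Removing the load lets mantle flow back in; uplift u satisfies ρ_ice t = ρ_m u.
u = t ρ_ice/ρ_m = 2.28 km × 921/3250 = 0.646 km.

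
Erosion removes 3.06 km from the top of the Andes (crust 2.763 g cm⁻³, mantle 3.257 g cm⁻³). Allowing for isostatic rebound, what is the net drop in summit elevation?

Rebound u = e ρ_c/ρ_m = 3.06 km × 2.763/3.257 = 2.596 km.
Net surface drop = e − u = 3.06 km − 2.596 km = e (ρ_m − ρ_c)/ρ_m = 0.464 km.

0.464 km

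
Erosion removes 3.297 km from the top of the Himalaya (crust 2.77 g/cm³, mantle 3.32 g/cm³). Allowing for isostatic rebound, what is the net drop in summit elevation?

Rebound u = e ρ_c/ρ_m = 3.297 km × 2.77/3.32 = 2.751 km.
Net surface drop = e − u = 3.297 km − 2.751 km = e (ρ_m − ρ_c)/ρ_m = 0.546 km.

0.546 km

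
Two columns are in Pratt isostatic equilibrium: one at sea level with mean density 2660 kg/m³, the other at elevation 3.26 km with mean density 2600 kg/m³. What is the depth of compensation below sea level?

ρ_ref D = ρ (D + h) → D (ρ_ref − ρ) = ρ h.
D = ρ h/(ρ_ref − ρ) = 2600 × 3.26 km/(2660 − 2600) = 141 km.

141 km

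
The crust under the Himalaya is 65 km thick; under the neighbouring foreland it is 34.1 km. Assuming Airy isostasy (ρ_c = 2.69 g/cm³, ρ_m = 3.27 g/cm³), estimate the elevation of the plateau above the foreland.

5.48 km

Excess crust Δ = 65 km − 34.1 km = 30.9 km, split between elevation h and root r with h + r = Δ.
Airy balance ρ_c h = (ρ_m − ρ_c) r gives r = h ρ_c/(ρ_m − ρ_c), so h (1 + ρ_c/(ρ_m − ρ_c)) = Δ, i.e. h = Δ (ρ_m − ρ_c)/ρ_m.
h = 30.9 km × 0.58/3.27 = 5.48 km.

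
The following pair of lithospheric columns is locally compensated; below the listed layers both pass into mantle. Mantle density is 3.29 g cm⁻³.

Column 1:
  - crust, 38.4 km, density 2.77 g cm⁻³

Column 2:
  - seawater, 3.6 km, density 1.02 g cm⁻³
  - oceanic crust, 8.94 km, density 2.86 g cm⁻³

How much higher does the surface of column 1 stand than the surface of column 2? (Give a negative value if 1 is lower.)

For any compensation level in the mantle, the mantle terms cancel and isostasy reduces to e = (Σt_1 − Σt_2) − (Σ(ρt)_1 − Σ(ρt)_2) / ρ_m.
Σt_1 = 38.4 km; Σt_2 = 12.54 km; Σ(ρt)_1 = 106.368; Σ(ρt)_2 = 29.2404 (in km·g cm⁻³).
e = (38.4 − 12.54) − (106.368 − 29.2404) / 3.29 = 2.42 km.

2.42 km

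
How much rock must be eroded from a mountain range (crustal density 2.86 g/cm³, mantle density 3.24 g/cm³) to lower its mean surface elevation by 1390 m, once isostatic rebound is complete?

11900 m

Net drop Δ = e − u = e − e ρ_c/ρ_m = e (ρ_m − ρ_c)/ρ_m.
e = Δ ρ_m/(ρ_m − ρ_c) = 1390 m × 3.24/0.38 = 11900 m.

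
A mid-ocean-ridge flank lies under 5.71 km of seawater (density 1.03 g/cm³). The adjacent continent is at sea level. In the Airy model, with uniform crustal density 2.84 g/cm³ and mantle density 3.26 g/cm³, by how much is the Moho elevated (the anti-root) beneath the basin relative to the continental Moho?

By Archimedes' principle applied to the lithosphere: replacing crust with seawater at the top is compensated by replacing crust with mantle at the base: d (ρ_c − ρ_w) = a (ρ_m − ρ_c).
a = d (ρ_c − ρ_w)/(ρ_m − ρ_c) = 5.71 km × 1.81/0.42 = 24.6 km.

24.6 km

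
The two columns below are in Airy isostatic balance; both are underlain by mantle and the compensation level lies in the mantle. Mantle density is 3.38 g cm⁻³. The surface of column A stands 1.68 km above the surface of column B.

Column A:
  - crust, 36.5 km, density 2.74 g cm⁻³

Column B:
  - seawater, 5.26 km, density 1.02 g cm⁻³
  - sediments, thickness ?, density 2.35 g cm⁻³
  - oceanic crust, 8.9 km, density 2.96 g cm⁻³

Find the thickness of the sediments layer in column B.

Take the compensation level at the base of the deeper column (depth z_c below the surface of column A) and equate Σ ρ_i t_i down to z_c; mantle fills any gap and the z_c terms cancel.
Column A: 36.5×2.74 + (z_c − 36.5)×3.38
Column B: 1.68×0 + 5.26×1.02 + x×2.35 + 8.9×2.96 + (z_c − 1.68 − 14.16 − x)×3.38
The z_c×3.38 term appears on both sides and cancels. Collect the known terms of each column as K = Σ(ρt)_known − 3.38 × (depth of known layers): K_A = 100.01 − 3.38×36.5 = −23.36; K_B = 31.7092 − 3.38×(1.68 + 14.16) = −21.83.
Balance: K_A = K_B − x×(3.38 − 2.35), so x = (K_B − K_A)/(3.38 − 2.35) = 1.53/1.03 = 1.49 km.

1.49 km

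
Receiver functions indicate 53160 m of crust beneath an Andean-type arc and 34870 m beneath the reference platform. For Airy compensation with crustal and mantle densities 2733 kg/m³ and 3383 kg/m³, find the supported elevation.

Excess crust Δ = 53160 m − 34870 m = 18290 m, split between elevation h and root r with h + r = Δ.
Airy balance ρ_c h = (ρ_m − ρ_c) r gives r = h ρ_c/(ρ_m − ρ_c), so h (1 + ρ_c/(ρ_m − ρ_c)) = Δ, i.e. h = Δ (ρ_m − ρ_c)/ρ_m.
h = 18290 m × 650/3383 = 3510 m.

3510 m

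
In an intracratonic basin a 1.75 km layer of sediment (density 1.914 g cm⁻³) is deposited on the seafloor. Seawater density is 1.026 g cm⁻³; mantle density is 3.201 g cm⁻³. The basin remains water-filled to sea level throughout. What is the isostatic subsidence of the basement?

0.714 km

Submarine loading: the sediment displaces seawater, and the subsidence is in turn flooded, so s (ρ_m − ρ_w) = t (ρ_sed − ρ_w).
s = 1.75 km × (1.914 − 1.026) / (3.201 − 1.026) = 0.714 km.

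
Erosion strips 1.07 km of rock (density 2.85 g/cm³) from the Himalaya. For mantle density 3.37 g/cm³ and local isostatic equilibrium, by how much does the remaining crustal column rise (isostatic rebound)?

0.905 km

Unloading: uplift u = e ρ_c/ρ_m = 1.07 km × 2.85/3.37 = 0.905 km.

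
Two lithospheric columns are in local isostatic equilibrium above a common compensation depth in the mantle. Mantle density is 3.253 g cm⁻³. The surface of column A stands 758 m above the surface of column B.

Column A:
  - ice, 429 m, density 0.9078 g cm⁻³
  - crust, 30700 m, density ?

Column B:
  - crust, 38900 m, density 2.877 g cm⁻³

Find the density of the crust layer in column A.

Take the compensation level at the base of the deeper column (depth z_c below the surface of column A) and equate Σ ρ_i t_i down to z_c; mantle fills any gap and the z_c terms cancel.
Column A: 429×0.9078 + 30700×ρ + (z_c − 31129)×3.253
Column B: 758×0 + 38900×2.877 + (z_c − 758 − 38900)×3.253
The z_c×3.253 term appears on both sides and cancels. Collect the known terms of each column as K = Σ(ρt)_known − 3.253 × (depth of known layers): K_A = 389.4462 − 3.253×31129 = −100873.191; K_B = 111915.3 − 3.253×(758 + 38900) = −17092.174.
Balance: K_A + 30700×ρ = K_B, so ρ = (K_B − K_A)/30700 = 83781/30700 = 2.73 g cm⁻³.

2.73 g cm⁻³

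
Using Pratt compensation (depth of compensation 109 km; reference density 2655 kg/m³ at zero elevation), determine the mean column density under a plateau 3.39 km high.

Pratt balance: ρ_ref D = ρ (D + h).
ρ = ρ_ref D/(D + h) = 2655 × 109 km/(109 km + 3.39 km) = 2570 kg/m³.

2570 kg/m³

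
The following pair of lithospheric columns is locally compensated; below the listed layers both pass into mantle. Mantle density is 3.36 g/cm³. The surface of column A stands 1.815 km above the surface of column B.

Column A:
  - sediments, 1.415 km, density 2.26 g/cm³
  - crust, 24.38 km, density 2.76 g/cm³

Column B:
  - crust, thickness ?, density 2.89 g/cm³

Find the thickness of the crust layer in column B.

Take the compensation level at the base of the deeper column (depth z_c below the surface of column A) and equate Σ ρ_i t_i down to z_c; mantle fills any gap and the z_c terms cancel.
Column A: 1.415×2.26 + 24.38×2.76 + (z_c − 25.795)×3.36
Column B: 1.815×0 + x×2.89 + (z_c − 1.815 − 0 − x)×3.36
The z_c×3.36 term appears on both sides and cancels. Collect the known terms of each column as K = Σ(ρt)_known − 3.36 × (depth of known layers): K_A = 70.4867 − 3.36×25.795 = −16.1845; K_B = 0 − 3.36×(1.815 + 0) = −6.0984.
Balance: K_A = K_B − x×(3.36 − 2.89), so x = (K_B − K_A)/(3.36 − 2.89) = 10.0861/0.47 = 21.5 km.

21.5 km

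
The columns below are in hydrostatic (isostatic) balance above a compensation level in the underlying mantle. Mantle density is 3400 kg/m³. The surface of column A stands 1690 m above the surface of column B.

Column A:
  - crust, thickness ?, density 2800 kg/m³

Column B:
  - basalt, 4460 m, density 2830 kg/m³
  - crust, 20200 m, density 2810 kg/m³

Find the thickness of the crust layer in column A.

Take the compensation level at the base of the deeper column (depth z_c below the surface of column A) and equate Σ ρ_i t_i down to z_c; mantle fills any gap and the z_c terms cancel.
Column A: x×2800 + (z_c − 0 − x)×3400
Column B: 1690×0 + 4460×2830 + 20200×2810 + (z_c − 1690 − 24660)×3400
The z_c×3400 term appears on both sides and cancels. Collect the known terms of each column as K = Σ(ρt)_known − 3400 × (depth of known layers): K_A = 0 − 3400×0 = 0; K_B = 69383800 − 3400×(1690 + 24660) = −20206200.
Balance: K_A − x×(3400 − 2800) = K_B, so x = (K_A − K_B)/(3400 − 2800) = 20206200/600 = 33700 m.

33700 m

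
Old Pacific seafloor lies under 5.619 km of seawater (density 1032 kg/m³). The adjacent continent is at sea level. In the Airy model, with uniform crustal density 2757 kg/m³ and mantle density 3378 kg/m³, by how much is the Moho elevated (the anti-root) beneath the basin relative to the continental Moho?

15.6 km

In Airy isostatic equilibrium: replacing crust with seawater at the top is compensated by replacing crust with mantle at the base: d (ρ_c − ρ_w) = a (ρ_m − ρ_c).
a = d (ρ_c − ρ_w)/(ρ_m − ρ_c) = 5.619 km × 1725/621 = 15.6 km.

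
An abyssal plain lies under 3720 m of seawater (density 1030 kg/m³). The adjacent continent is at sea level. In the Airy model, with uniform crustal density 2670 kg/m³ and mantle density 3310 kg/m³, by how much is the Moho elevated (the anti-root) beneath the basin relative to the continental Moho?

Equating mass per unit area of the two columns: replacing crust with seawater at the top is compensated by replacing crust with mantle at the base: d (ρ_c − ρ_w) = a (ρ_m − ρ_c).
a = d (ρ_c − ρ_w)/(ρ_m − ρ_c) = 3720 m × 1640/640 = 9530 m.

9530 m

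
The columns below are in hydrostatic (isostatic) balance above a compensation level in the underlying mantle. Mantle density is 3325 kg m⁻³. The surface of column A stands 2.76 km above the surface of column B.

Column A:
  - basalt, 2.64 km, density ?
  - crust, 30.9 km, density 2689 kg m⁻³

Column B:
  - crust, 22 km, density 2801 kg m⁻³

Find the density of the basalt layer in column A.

Take the compensation level at the base of the deeper column (depth z_c below the surface of column A) and equate Σ ρ_i t_i down to z_c; mantle fills any gap and the z_c terms cancel.
Column A: 2.64×ρ + 30.9×2689 + (z_c − 33.54)×3325
Column B: 2.76×0 + 22×2801 + (z_c − 2.76 − 22)×3325
The z_c×3325 term appears on both sides and cancels. Collect the known terms of each column as K = Σ(ρt)_known − 3325 × (depth of known layers): K_A = 83090.1 − 3325×33.54 = −28430.4; K_B = 61622 − 3325×(2.76 + 22) = −20705.
Balance: K_A + 2.64×ρ = K_B, so ρ = (K_B − K_A)/2.64 = 7725.4/2.64 = 2930 kg m⁻³.

2930 kg m⁻³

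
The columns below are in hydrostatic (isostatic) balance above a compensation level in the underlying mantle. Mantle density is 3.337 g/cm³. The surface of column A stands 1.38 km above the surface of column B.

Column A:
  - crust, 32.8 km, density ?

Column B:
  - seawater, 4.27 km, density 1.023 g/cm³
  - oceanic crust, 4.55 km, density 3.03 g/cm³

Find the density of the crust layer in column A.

Take the compensation level at the base of the deeper column (depth z_c below the surface of column A) and equate Σ ρ_i t_i down to z_c; mantle fills any gap and the z_c terms cancel.
Column A: 32.8×ρ + (z_c − 32.8)×3.337
Column B: 1.38×0 + 4.27×1.023 + 4.55×3.03 + (z_c − 1.38 − 8.82)×3.337
The z_c×3.337 term appears on both sides and cancels. Collect the known terms of each column as K = Σ(ρt)_known − 3.337 × (depth of known layers): K_A = 0 − 3.337×32.8 = −109.4536; K_B = 18.15471 − 3.337×(1.38 + 8.82) = −15.88269.
Balance: K_A + 32.8×ρ = K_B, so ρ = (K_B − K_A)/32.8 = 93.5709/32.8 = 2.85 g/cm³.

2.85 g/cm³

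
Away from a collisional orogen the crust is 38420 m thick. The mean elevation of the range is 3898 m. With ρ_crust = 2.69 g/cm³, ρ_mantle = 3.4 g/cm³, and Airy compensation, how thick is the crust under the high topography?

57100 m

Root depth r = h ρ_c / (ρ_m − ρ_c) = 3898 m × 2.69 / 0.71 = 14770 m.
Total thickness = T + h + r = 38420 m + 3898 m + 14770 m = 57100 m.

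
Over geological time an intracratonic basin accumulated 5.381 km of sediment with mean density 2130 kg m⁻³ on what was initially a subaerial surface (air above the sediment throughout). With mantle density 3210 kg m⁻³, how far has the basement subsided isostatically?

3.57 km

Subaerial load: s = t ρ_sed / ρ_m = 5.381 km × 2130/3210 = 3.57 km.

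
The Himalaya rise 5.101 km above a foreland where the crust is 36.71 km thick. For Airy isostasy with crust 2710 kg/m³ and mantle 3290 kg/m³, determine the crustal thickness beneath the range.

Root depth r = h ρ_c / (ρ_m − ρ_c) = 5.101 km × 2710 / 580 = 23.83 km.
Total thickness = T + h + r = 36.71 km + 5.101 km + 23.83 km = 65.6 km.

65.6 km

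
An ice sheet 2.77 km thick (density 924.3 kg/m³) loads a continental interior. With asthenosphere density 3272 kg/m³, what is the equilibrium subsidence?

In Airy isostatic equilibrium: the ice load ρ_ice t is balanced by mantle displaced below, ρ_m s.
s = t ρ_ice / ρ_m = 2.77 km × 924.3/3272 = 0.782 km.

0.782 km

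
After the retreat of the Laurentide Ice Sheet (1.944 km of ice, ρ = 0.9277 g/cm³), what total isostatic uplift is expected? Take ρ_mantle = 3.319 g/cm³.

Removing the load lets mantle flow back in; uplift u satisfies ρ_ice t = ρ_m u.
u = t ρ_ice/ρ_m = 1.944 km × 0.9277/3.319 = 0.543 km.

0.543 km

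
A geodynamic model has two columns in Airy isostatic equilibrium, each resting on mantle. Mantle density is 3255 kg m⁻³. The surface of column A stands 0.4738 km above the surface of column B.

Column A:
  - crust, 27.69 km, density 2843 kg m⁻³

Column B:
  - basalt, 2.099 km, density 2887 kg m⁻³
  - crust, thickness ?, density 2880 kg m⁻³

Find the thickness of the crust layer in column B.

Take the compensation level at the base of the deeper column (depth z_c below the surface of column A) and equate Σ ρ_i t_i down to z_c; mantle fills any gap and the z_c terms cancel.
Column A: 27.69×2843 + (z_c − 27.69)×3255
Column B: 0.4738×0 + 2.099×2887 + x×2880 + (z_c − 0.4738 − 2.099 − x)×3255
The z_c×3255 term appears on both sides and cancels. Collect the known terms of each column as K = Σ(ρt)_known − 3255 × (depth of known layers): K_A = 78722.67 − 3255×27.69 = −11408.28; K_B = 6059.813 − 3255×(0.4738 + 2.099) = −2314.651.
Balance: K_A = K_B − x×(3255 − 2880), so x = (K_B − K_A)/(3255 − 2880) = 9093.63/375 = 24.2 km.

24.2 km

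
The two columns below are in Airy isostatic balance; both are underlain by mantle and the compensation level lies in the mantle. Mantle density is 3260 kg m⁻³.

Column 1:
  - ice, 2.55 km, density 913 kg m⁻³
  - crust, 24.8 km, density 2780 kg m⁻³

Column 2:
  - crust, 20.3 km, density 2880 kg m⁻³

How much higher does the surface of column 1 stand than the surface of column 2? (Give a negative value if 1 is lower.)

For any compensation level in the mantle, the mantle terms cancel and isostasy reduces to e = (Σt_1 − Σt_2) − (Σ(ρt)_1 − Σ(ρt)_2) / ρ_m.
Σt_1 = 27.35 km; Σt_2 = 20.3 km; Σ(ρt)_1 = 71272.15; Σ(ρt)_2 = 58464 (in km·kg m⁻³).
e = (27.35 − 20.3) − (71272.15 − 58464) / 3260 = 3.12 km.

3.12 km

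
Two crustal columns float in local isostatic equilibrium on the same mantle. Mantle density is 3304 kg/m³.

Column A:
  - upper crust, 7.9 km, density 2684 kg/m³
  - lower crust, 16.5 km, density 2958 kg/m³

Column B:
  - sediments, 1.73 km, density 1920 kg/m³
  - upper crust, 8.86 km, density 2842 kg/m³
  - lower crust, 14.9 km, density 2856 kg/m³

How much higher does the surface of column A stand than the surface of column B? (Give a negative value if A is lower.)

−0.774 km

For any compensation level in the mantle, the mantle terms cancel and isostasy reduces to e = (Σt_A − Σt_B) − (Σ(ρt)_A − Σ(ρt)_B) / ρ_m.
Σt_A = 24.4 km; Σt_B = 25.49 km; Σ(ρt)_A = 70010.6; Σ(ρt)_B = 71056.12 (in km·kg/m³).
e = (24.4 − 25.49) − (70010.6 − 71056.12) / 3304 = −0.774 km.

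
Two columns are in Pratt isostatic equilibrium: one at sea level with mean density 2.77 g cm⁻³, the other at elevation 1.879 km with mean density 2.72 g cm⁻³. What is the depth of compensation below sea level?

ρ_ref D = ρ (D + h) → D (ρ_ref − ρ) = ρ h.
D = ρ h/(ρ_ref − ρ) = 2.72 × 1.879 km/(2.77 − 2.72) = 102 km.

102 km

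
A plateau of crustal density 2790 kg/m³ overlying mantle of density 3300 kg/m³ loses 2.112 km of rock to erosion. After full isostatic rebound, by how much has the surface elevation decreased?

0.326 km

Rebound u = e ρ_c/ρ_m = 2.112 km × 2790/3300 = 1.786 km.
Net surface drop = e − u = 2.112 km − 1.786 km = e (ρ_m − ρ_c)/ρ_m = 0.326 km.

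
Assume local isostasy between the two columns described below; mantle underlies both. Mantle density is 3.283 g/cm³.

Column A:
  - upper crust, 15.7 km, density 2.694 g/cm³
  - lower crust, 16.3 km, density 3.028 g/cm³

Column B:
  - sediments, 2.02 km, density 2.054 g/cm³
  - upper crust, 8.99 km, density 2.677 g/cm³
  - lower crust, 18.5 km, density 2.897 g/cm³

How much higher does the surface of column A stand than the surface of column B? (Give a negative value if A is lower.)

For any compensation level in the mantle, the mantle terms cancel and isostasy reduces to e = (Σt_A − Σt_B) − (Σ(ρt)_A − Σ(ρt)_B) / ρ_m.
Σt_A = 32 km; Σt_B = 29.51 km; Σ(ρt)_A = 91.6522; Σ(ρt)_B = 81.80981 (in km·g/cm³).
e = (32 − 29.51) − (91.6522 − 81.80981) / 3.283 = −0.508 km.

−0.508 km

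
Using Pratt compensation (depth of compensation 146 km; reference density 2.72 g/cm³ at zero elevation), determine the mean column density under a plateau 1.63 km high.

2.69 g/cm³

Pratt balance: ρ_ref D = ρ (D + h).
ρ = ρ_ref D/(D + h) = 2.72 × 146 km/(146 km + 1.63 km) = 2.69 g/cm³.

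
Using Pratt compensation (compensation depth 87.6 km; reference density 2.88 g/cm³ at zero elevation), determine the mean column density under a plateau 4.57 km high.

2.74 g/cm³

Pratt balance: ρ_ref D = ρ (D + h).
ρ = ρ_ref D/(D + h) = 2.88 × 87.6 km/(87.6 km + 4.57 km) = 2.74 g/cm³.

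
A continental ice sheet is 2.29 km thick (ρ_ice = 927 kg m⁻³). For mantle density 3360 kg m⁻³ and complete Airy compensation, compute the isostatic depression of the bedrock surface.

Equating mass per unit area of the two columns: the ice load ρ_ice t is balanced by mantle displaced below, ρ_m s.
s = t ρ_ice / ρ_m = 2.29 km × 927/3360 = 0.632 km.

0.632 km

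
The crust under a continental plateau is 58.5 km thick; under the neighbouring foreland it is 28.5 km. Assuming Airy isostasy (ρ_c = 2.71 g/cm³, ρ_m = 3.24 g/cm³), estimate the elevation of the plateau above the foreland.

Excess crust Δ = 58.5 km − 28.5 km = 30 km, split between elevation h and root r with h + r = Δ.
Airy balance ρ_c h = (ρ_m − ρ_c) r gives r = h ρ_c/(ρ_m − ρ_c), so h (1 + ρ_c/(ρ_m − ρ_c)) = Δ, i.e. h = Δ (ρ_m − ρ_c)/ρ_m.
h = 30 km × 0.53/3.24 = 4.91 km.

4.91 km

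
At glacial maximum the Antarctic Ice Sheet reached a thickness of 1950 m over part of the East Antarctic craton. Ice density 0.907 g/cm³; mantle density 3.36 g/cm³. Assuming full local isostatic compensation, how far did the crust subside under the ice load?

526 m

For local isostatic compensation: the ice load ρ_ice t is balanced by mantle displaced below, ρ_m s.
s = t ρ_ice / ρ_m = 1950 m × 0.907/3.36 = 526 m.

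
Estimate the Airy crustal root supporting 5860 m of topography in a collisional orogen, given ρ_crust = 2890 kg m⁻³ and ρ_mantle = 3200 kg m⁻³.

54600 m

For local isostatic compensation: the weight of the topography is balanced by the buoyancy of the root, ρ_c h = (ρ_m − ρ_c) r.
r = h · ρ_c / (ρ_m − ρ_c) = 5860 m × 2890 / (3200 − 2890) = 54600 m.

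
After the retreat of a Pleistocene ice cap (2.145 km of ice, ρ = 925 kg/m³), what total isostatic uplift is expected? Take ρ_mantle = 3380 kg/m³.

Removing the load lets mantle flow back in; uplift u satisfies ρ_ice t = ρ_m u.
u = t ρ_ice/ρ_m = 2.145 km × 925/3380 = 0.587 km.

0.587 km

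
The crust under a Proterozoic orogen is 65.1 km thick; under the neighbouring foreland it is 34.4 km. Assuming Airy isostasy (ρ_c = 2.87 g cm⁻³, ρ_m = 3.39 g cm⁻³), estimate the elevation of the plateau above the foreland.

4.71 km

Excess crust Δ = 65.1 km − 34.4 km = 30.7 km, split between elevation h and root r with h + r = Δ.
Airy balance ρ_c h = (ρ_m − ρ_c) r gives r = h ρ_c/(ρ_m − ρ_c), so h (1 + ρ_c/(ρ_m − ρ_c)) = Δ, i.e. h = Δ (ρ_m − ρ_c)/ρ_m.
h = 30.7 km × 0.52/3.39 = 4.71 km.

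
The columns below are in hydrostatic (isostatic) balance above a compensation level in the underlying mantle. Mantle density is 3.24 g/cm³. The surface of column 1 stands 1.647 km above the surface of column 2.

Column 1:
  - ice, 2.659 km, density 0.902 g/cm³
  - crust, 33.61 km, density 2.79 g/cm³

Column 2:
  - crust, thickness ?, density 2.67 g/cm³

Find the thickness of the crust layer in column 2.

Take the compensation level at the base of the deeper column (depth z_c below the surface of column 1) and equate Σ ρ_i t_i down to z_c; mantle fills any gap and the z_c terms cancel.
Column 1: 2.659×0.902 + 33.61×2.79 + (z_c − 36.269)×3.24
Column 2: 1.647×0 + x×2.67 + (z_c − 1.647 − 0 − x)×3.24
The z_c×3.24 term appears on both sides and cancels. Collect the known terms of each column as K = Σ(ρt)_known − 3.24 × (depth of known layers): K_1 = 96.170318 − 3.24×36.269 = −21.341242; K_2 = 0 − 3.24×(1.647 + 0) = −5.33628.
Balance: K_1 = K_2 − x×(3.24 − 2.67), so x = (K_2 − K_1)/(3.24 − 2.67) = 16.005/0.57 = 28.1 km.

28.1 km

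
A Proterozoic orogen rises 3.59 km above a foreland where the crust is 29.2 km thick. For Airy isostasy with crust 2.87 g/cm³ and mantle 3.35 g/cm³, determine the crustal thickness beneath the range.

54.3 km

Root depth r = h ρ_c / (ρ_m − ρ_c) = 3.59 km × 2.87 / 0.48 = 21.47 km.
Total thickness = T + h + r = 29.2 km + 3.59 km + 21.47 km = 54.3 km.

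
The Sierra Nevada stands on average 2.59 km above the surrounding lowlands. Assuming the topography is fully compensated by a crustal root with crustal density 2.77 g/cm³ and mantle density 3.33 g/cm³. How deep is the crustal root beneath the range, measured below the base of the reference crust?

Equating mass per unit area of the two columns: the weight of the topography is balanced by the buoyancy of the root, ρ_c h = (ρ_m − ρ_c) r.
r = h · ρ_c / (ρ_m − ρ_c) = 2.59 km × 2.77 / (3.33 − 2.77) = 12.8 km.

12.8 km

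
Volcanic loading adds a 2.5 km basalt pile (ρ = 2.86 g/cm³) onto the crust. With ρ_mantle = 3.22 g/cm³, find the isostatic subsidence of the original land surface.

2.22 km

Subaerial loading: s = t ρ_load / ρ_m.
s = 2.5 km × 2.86/3.22 = 2.22 km.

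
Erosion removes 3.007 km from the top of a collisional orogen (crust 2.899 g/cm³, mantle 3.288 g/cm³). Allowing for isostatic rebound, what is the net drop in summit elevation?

Rebound u = e ρ_c/ρ_m = 3.007 km × 2.899/3.288 = 2.651 km.
Net surface drop = e − u = 3.007 km − 2.651 km = e (ρ_m − ρ_c)/ρ_m = 0.356 km.

0.356 km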